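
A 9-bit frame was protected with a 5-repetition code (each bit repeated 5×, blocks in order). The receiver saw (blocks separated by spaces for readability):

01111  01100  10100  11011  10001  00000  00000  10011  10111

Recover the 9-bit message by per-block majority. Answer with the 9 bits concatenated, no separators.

100100011

Block 1 (01111): 4 ones → 1
Block 2 (01100): 2 ones → 0
Block 3 (10100): 2 ones → 0
Block 4 (11011): 4 ones → 1
Block 5 (10001): 2 ones → 0
Block 6 (00000): 0 ones → 0
Block 7 (00000): 0 ones → 0
Block 8 (10011): 3 ones → 1
Block 9 (10111): 4 ones → 1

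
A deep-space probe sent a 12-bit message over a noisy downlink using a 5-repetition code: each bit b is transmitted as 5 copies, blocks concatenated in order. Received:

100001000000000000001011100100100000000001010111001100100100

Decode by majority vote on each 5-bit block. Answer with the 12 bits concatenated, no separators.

Block 1 (10000): 1 one → 0
Block 2 (10000): 1 one → 0
Block 3 (00000): 0 ones → 0
Block 4 (00000): 0 ones → 0
Block 5 (10111): 4 ones → 1
Block 6 (00100): 1 one → 0
Block 7 (10000): 1 one → 0
Block 8 (00000): 0 ones → 0
Block 9 (01010): 2 ones → 0
Block 10 (11100): 3 ones → 1
Block 11 (11001): 3 ones → 1
Block 12 (00100): 1 one → 0

000010000110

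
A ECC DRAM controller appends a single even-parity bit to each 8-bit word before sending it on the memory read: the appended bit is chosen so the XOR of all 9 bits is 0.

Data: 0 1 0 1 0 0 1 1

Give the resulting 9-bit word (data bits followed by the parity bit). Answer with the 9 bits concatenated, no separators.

010100110

XOR of the 8 data bits: 0⊕1⊕0⊕1⊕0⊕0⊕1⊕1 = 0
Parity bit = 0 (so all 9 bits XOR to 0).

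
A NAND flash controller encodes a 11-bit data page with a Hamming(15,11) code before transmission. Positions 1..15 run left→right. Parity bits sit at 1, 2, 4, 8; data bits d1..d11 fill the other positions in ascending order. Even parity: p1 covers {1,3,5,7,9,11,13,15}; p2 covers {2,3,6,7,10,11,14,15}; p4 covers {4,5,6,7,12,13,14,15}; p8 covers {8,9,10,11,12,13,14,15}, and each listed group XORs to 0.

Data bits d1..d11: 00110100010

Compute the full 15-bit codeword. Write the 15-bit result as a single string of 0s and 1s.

100101100100010

Place data at non-parity positions: p1 p2 0 p4 0 1 1 p8 0 1 0 0 0 1 0
p1 (pos 1,3,5,7,9,11,13,15): XOR of data positions = 0⊕0⊕1⊕0⊕0⊕0⊕0 = 1
p2 (pos 2,3,6,7,10,11,14,15): XOR of data positions = 0⊕1⊕1⊕1⊕0⊕1⊕0 = 0
p4 (pos 4,5,6,7,12,13,14,15): XOR of data positions = 0⊕1⊕1⊕0⊕0⊕1⊕0 = 1
p8 (pos 8,9,10,11,12,13,14,15): XOR of data positions = 0⊕1⊕0⊕0⊕0⊕1⊕0 = 0
Codeword: 100101100100010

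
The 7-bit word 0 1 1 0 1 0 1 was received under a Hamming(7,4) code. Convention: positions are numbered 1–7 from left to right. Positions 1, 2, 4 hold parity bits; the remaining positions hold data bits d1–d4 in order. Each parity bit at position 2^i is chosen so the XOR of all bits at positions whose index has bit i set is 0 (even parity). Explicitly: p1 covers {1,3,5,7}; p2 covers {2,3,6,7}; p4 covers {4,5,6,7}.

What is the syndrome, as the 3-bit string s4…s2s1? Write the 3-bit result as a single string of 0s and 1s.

s1 (pos 1,3,5,7): 0⊕1⊕1⊕1 = 1
s2 (pos 2,3,6,7): 1⊕1⊕0⊕1 = 1
s4 (pos 4,5,6,7): 0⊕1⊕0⊕1 = 0
Syndrome s4…s1 = 011 → error at position 3.

011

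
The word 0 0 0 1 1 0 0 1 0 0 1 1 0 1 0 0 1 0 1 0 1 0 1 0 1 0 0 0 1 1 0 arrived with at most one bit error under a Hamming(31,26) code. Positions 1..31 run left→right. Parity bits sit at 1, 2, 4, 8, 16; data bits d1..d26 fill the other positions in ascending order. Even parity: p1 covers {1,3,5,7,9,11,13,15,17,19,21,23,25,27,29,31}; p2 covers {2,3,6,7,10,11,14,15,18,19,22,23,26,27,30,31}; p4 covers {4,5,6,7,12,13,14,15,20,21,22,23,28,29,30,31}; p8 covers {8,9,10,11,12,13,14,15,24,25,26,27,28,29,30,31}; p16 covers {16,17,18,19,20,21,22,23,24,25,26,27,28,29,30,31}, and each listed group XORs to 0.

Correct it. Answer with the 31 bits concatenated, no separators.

0001100100110100101010101100110

s1 (pos 1,3,5,7,9,11,13,15,17,19,21,23,25,27,29,31): 0⊕0⊕1⊕0⊕0⊕1⊕0⊕0⊕1⊕1⊕1⊕1⊕1⊕0⊕1⊕0 = 0
s2 (pos 2,3,6,7,10,11,14,15,18,19,22,23,26,27,30,31): 0⊕0⊕0⊕0⊕0⊕1⊕1⊕0⊕0⊕1⊕0⊕1⊕0⊕0⊕1⊕0 = 1
s4 (pos 4,5,6,7,12,13,14,15,20,21,22,23,28,29,30,31): 1⊕1⊕0⊕0⊕1⊕0⊕1⊕0⊕0⊕1⊕0⊕1⊕0⊕1⊕1⊕0 = 0
s8 (pos 8,9,10,11,12,13,14,15,24,25,26,27,28,29,30,31): 1⊕0⊕0⊕1⊕1⊕0⊕1⊕0⊕0⊕1⊕0⊕0⊕0⊕1⊕1⊕0 = 1
s16 (pos 16,17,18,19,20,21,22,23,24,25,26,27,28,29,30,31): 0⊕1⊕0⊕1⊕0⊕1⊕0⊕1⊕0⊕1⊕0⊕0⊕0⊕1⊕1⊕0 = 1
Syndrome s16…s1 = 11010 → error at position 26.
Flip position 26: 0001100100110100101010101000110 → 0001100100110100101010101100110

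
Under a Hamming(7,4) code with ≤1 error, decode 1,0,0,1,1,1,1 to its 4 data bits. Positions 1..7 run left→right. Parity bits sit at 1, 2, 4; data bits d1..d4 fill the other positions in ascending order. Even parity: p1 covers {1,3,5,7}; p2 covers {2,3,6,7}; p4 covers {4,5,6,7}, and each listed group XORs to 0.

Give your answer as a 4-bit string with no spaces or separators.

0111

s1 (pos 1,3,5,7): 1⊕0⊕1⊕1 = 1
s2 (pos 2,3,6,7): 0⊕0⊕1⊕1 = 0
s4 (pos 4,5,6,7): 1⊕1⊕1⊕1 = 0
Syndrome s4…s1 = 001 → error at position 1.
Flip position 1: 1001111 → 0001111
Read data bits from positions 3,5,6,7: 0111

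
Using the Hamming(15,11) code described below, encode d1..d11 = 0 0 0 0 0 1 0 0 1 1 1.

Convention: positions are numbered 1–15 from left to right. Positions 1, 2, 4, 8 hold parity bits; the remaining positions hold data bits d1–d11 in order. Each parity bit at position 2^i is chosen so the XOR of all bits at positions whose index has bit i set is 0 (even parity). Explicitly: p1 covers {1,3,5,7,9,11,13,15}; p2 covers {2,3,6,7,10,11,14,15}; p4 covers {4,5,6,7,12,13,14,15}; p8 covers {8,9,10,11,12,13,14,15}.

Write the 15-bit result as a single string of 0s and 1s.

010100000100111

Place data at non-parity positions: p1 p2 0 p4 0 0 0 p8 0 1 0 0 1 1 1
p1 (pos 1,3,5,7,9,11,13,15): XOR of data positions = 0⊕0⊕0⊕0⊕0⊕1⊕1 = 0
p2 (pos 2,3,6,7,10,11,14,15): XOR of data positions = 0⊕0⊕0⊕1⊕0⊕1⊕1 = 1
p4 (pos 4,5,6,7,12,13,14,15): XOR of data positions = 0⊕0⊕0⊕0⊕1⊕1⊕1 = 1
p8 (pos 8,9,10,11,12,13,14,15): XOR of data positions = 0⊕1⊕0⊕0⊕1⊕1⊕1 = 0
Codeword: 010100000100111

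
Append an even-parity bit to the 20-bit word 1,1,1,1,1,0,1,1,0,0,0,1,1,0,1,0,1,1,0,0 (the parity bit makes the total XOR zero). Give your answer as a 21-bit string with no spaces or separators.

111110110001101011000

XOR of the 20 data bits: 1⊕1⊕1⊕1⊕1⊕0⊕1⊕1⊕0⊕0⊕0⊕1⊕1⊕0⊕1⊕0⊕1⊕1⊕0⊕0 = 0
Parity bit = 0 (so all 21 bits XOR to 0).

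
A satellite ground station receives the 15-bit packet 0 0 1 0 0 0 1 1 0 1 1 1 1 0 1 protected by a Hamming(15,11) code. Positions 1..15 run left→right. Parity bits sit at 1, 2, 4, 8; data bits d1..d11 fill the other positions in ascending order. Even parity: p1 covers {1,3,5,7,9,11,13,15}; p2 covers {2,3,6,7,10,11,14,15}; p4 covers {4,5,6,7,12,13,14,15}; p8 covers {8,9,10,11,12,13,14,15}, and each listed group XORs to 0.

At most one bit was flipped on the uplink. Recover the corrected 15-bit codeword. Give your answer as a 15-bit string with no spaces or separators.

000000110111101

s1 (pos 1,3,5,7,9,11,13,15): 0⊕1⊕0⊕1⊕0⊕1⊕1⊕1 = 1
s2 (pos 2,3,6,7,10,11,14,15): 0⊕1⊕0⊕1⊕1⊕1⊕0⊕1 = 1
s4 (pos 4,5,6,7,12,13,14,15): 0⊕0⊕0⊕1⊕1⊕1⊕0⊕1 = 0
s8 (pos 8,9,10,11,12,13,14,15): 1⊕0⊕1⊕1⊕1⊕1⊕0⊕1 = 0
Syndrome s8…s1 = 0011 → error at position 3.
Flip position 3: 001000110111101 → 000000110111101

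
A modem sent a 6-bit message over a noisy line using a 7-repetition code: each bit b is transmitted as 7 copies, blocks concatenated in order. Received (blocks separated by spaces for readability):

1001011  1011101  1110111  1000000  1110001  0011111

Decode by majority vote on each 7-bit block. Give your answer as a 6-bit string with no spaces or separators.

Block 1 (1001011): 4 ones → 1
Block 2 (1011101): 5 ones → 1
Block 3 (1110111): 6 ones → 1
Block 4 (1000000): 1 one → 0
Block 5 (1110001): 4 ones → 1
Block 6 (0011111): 5 ones → 1

111011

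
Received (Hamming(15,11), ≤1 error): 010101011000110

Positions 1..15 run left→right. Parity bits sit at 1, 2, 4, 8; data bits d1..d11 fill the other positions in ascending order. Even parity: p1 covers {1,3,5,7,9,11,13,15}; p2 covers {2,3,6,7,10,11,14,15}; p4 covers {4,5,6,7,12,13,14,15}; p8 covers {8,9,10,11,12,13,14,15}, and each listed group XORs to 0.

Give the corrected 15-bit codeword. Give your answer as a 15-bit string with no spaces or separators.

s1 (pos 1,3,5,7,9,11,13,15): 0⊕0⊕0⊕0⊕1⊕0⊕1⊕0 = 0
s2 (pos 2,3,6,7,10,11,14,15): 1⊕0⊕1⊕0⊕0⊕0⊕1⊕0 = 1
s4 (pos 4,5,6,7,12,13,14,15): 1⊕0⊕1⊕0⊕0⊕1⊕1⊕0 = 0
s8 (pos 8,9,10,11,12,13,14,15): 1⊕1⊕0⊕0⊕0⊕1⊕1⊕0 = 0
Syndrome s8…s1 = 0010 → error at position 2.
Flip position 2: 010101011000110 → 000101011000110

000101011000110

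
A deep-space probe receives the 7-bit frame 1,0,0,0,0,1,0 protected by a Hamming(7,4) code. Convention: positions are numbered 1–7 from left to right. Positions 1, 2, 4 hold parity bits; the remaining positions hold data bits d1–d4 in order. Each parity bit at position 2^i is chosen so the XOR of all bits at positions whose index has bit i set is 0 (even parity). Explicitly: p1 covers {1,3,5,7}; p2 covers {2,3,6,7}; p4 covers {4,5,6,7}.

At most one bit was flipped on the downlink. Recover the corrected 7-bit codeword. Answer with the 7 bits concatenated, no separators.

s1 (pos 1,3,5,7): 1⊕0⊕0⊕0 = 1
s2 (pos 2,3,6,7): 0⊕0⊕1⊕0 = 1
s4 (pos 4,5,6,7): 0⊕0⊕1⊕0 = 1
Syndrome s4…s1 = 111 → error at position 7.
Flip position 7: 1000010 → 1000011

1000011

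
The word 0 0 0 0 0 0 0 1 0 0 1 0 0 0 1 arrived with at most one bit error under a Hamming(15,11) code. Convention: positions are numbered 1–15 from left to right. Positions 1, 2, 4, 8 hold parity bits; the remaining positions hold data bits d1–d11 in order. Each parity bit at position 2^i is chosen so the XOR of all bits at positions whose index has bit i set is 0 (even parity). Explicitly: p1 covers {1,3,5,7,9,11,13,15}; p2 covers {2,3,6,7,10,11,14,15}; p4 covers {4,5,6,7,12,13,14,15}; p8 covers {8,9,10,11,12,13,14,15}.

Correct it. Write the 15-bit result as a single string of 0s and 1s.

000000010011001

s1 (pos 1,3,5,7,9,11,13,15): 0⊕0⊕0⊕0⊕0⊕1⊕0⊕1 = 0
s2 (pos 2,3,6,7,10,11,14,15): 0⊕0⊕0⊕0⊕0⊕1⊕0⊕1 = 0
s4 (pos 4,5,6,7,12,13,14,15): 0⊕0⊕0⊕0⊕0⊕0⊕0⊕1 = 1
s8 (pos 8,9,10,11,12,13,14,15): 1⊕0⊕0⊕1⊕0⊕0⊕0⊕1 = 1
Syndrome s8…s1 = 1100 → error at position 12.
Flip position 12: 000000010010001 → 000000010011001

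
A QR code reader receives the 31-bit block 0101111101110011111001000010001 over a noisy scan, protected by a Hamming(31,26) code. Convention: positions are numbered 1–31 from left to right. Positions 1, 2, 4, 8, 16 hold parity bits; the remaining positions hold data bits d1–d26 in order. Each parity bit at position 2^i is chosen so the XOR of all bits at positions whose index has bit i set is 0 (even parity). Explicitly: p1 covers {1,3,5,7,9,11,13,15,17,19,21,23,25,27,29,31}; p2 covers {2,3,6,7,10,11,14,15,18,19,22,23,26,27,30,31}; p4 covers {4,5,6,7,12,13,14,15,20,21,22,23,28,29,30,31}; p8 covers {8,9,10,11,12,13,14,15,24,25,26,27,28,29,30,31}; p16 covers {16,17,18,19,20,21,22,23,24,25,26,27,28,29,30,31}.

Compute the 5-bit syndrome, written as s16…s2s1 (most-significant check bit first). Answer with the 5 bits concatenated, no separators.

s1 (pos 1,3,5,7,9,11,13,15,17,19,21,23,25,27,29,31): 0⊕0⊕1⊕1⊕0⊕1⊕0⊕1⊕1⊕1⊕0⊕0⊕0⊕1⊕0⊕1 = 0
s2 (pos 2,3,6,7,10,11,14,15,18,19,22,23,26,27,30,31): 1⊕0⊕1⊕1⊕1⊕1⊕0⊕1⊕1⊕1⊕1⊕0⊕0⊕1⊕0⊕1 = 1
s4 (pos 4,5,6,7,12,13,14,15,20,21,22,23,28,29,30,31): 1⊕1⊕1⊕1⊕1⊕0⊕0⊕1⊕0⊕0⊕1⊕0⊕0⊕0⊕0⊕1 = 0
s8 (pos 8,9,10,11,12,13,14,15,24,25,26,27,28,29,30,31): 1⊕0⊕1⊕1⊕1⊕0⊕0⊕1⊕0⊕0⊕0⊕1⊕0⊕0⊕0⊕1 = 1
s16 (pos 16,17,18,19,20,21,22,23,24,25,26,27,28,29,30,31): 1⊕1⊕1⊕1⊕0⊕0⊕1⊕0⊕0⊕0⊕0⊕1⊕0⊕0⊕0⊕1 = 1
Syndrome s16…s1 = 11010 → error at position 26.

11010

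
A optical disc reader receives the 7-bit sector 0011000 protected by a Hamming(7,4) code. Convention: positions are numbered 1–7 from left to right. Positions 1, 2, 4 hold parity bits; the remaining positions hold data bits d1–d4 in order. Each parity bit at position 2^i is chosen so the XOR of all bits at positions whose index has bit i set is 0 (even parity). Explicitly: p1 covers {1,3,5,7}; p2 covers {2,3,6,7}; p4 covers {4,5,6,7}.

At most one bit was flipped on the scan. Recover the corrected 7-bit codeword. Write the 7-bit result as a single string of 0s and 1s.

0011001

s1 (pos 1,3,5,7): 0⊕1⊕0⊕0 = 1
s2 (pos 2,3,6,7): 0⊕1⊕0⊕0 = 1
s4 (pos 4,5,6,7): 1⊕0⊕0⊕0 = 1
Syndrome s4…s1 = 111 → error at position 7.
Flip position 7: 0011000 → 0011001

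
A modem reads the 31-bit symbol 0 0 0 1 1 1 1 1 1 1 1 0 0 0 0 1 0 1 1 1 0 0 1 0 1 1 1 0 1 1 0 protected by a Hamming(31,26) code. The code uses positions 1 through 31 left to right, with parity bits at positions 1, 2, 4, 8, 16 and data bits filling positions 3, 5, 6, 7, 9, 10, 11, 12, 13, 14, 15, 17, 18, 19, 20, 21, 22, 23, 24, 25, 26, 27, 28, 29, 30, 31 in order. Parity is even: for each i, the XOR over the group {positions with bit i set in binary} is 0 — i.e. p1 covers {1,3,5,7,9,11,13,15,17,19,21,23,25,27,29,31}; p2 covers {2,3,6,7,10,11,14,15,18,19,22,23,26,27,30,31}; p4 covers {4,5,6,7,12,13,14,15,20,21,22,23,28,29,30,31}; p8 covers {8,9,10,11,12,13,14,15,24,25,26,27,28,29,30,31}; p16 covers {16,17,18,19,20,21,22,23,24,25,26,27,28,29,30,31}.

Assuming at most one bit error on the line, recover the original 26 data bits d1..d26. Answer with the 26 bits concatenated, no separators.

01110110000011100101110110

s1 (pos 1,3,5,7,9,11,13,15,17,19,21,23,25,27,29,31): 0⊕0⊕1⊕1⊕1⊕1⊕0⊕0⊕0⊕1⊕0⊕1⊕1⊕1⊕1⊕0 = 1
s2 (pos 2,3,6,7,10,11,14,15,18,19,22,23,26,27,30,31): 0⊕0⊕1⊕1⊕1⊕1⊕0⊕0⊕1⊕1⊕0⊕1⊕1⊕1⊕1⊕0 = 0
s4 (pos 4,5,6,7,12,13,14,15,20,21,22,23,28,29,30,31): 1⊕1⊕1⊕1⊕0⊕0⊕0⊕0⊕1⊕0⊕0⊕1⊕0⊕1⊕1⊕0 = 0
s8 (pos 8,9,10,11,12,13,14,15,24,25,26,27,28,29,30,31): 1⊕1⊕1⊕1⊕0⊕0⊕0⊕0⊕0⊕1⊕1⊕1⊕0⊕1⊕1⊕0 = 1
s16 (pos 16,17,18,19,20,21,22,23,24,25,26,27,28,29,30,31): 1⊕0⊕1⊕1⊕1⊕0⊕0⊕1⊕0⊕1⊕1⊕1⊕0⊕1⊕1⊕0 = 0
Syndrome s16…s1 = 01001 → error at position 9.
Flip position 9: 0001111111100001011100101110110 → 0001111101100001011100101110110
Read data bits from positions 3,5,6,7,9,10,11,12,13,14,15,17,18,19,20,21,22,23,24,25,26,27,28,29,30,31: 01110110000011100101110110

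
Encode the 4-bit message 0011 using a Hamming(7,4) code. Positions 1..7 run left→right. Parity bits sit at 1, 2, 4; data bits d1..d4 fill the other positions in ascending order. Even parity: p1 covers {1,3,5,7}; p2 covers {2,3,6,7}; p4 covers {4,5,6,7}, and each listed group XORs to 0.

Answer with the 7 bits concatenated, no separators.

1000011

Place data at non-parity positions: p1 p2 0 p4 0 1 1
p1 (pos 1,3,5,7): XOR of data positions = 0⊕0⊕1 = 1
p2 (pos 2,3,6,7): XOR of data positions = 0⊕1⊕1 = 0
p4 (pos 4,5,6,7): XOR of data positions = 0⊕1⊕1 = 0
Codeword: 1000011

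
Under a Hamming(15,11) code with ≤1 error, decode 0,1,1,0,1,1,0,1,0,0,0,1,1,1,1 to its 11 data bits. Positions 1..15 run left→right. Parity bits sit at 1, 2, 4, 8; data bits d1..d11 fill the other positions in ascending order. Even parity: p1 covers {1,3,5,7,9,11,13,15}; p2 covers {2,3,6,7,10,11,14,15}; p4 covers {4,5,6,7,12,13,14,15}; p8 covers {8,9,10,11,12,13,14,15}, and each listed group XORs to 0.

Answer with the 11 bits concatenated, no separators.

s1 (pos 1,3,5,7,9,11,13,15): 0⊕1⊕1⊕0⊕0⊕0⊕1⊕1 = 0
s2 (pos 2,3,6,7,10,11,14,15): 1⊕1⊕1⊕0⊕0⊕0⊕1⊕1 = 1
s4 (pos 4,5,6,7,12,13,14,15): 0⊕1⊕1⊕0⊕1⊕1⊕1⊕1 = 0
s8 (pos 8,9,10,11,12,13,14,15): 1⊕0⊕0⊕0⊕1⊕1⊕1⊕1 = 1
Syndrome s8…s1 = 1010 → error at position 10.
Flip position 10: 011011010001111 → 011011010101111
Read data bits from positions 3,5,6,7,9,10,11,12,13,14,15: 11100101111

11100101111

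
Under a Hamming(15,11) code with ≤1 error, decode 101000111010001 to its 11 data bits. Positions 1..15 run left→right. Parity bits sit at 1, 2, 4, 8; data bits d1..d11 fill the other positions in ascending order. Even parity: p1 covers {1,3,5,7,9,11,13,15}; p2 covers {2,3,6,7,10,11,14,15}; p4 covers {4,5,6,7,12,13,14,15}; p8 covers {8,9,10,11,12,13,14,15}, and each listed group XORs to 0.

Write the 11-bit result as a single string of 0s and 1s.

s1 (pos 1,3,5,7,9,11,13,15): 1⊕1⊕0⊕1⊕1⊕1⊕0⊕1 = 0
s2 (pos 2,3,6,7,10,11,14,15): 0⊕1⊕0⊕1⊕0⊕1⊕0⊕1 = 0
s4 (pos 4,5,6,7,12,13,14,15): 0⊕0⊕0⊕1⊕0⊕0⊕0⊕1 = 0
s8 (pos 8,9,10,11,12,13,14,15): 1⊕1⊕0⊕1⊕0⊕0⊕0⊕1 = 0
Syndrome s8…s1 = 0000 → no error.
Read data bits from positions 3,5,6,7,9,10,11,12,13,14,15: 10011010001

10011010001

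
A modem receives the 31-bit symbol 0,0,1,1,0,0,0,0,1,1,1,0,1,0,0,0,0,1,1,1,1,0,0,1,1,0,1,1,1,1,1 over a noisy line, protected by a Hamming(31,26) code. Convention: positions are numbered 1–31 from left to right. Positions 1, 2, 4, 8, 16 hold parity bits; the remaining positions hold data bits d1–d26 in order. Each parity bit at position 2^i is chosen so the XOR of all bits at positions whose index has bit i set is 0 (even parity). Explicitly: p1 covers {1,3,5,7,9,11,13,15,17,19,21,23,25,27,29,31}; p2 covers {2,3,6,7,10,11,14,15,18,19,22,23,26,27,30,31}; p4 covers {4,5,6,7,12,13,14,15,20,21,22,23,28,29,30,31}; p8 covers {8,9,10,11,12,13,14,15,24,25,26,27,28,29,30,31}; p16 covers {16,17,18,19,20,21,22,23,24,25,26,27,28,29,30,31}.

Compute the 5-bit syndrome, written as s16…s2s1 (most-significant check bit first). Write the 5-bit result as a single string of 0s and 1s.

s1 (pos 1,3,5,7,9,11,13,15,17,19,21,23,25,27,29,31): 0⊕1⊕0⊕0⊕1⊕1⊕1⊕0⊕0⊕1⊕1⊕0⊕1⊕1⊕1⊕1 = 0
s2 (pos 2,3,6,7,10,11,14,15,18,19,22,23,26,27,30,31): 0⊕1⊕0⊕0⊕1⊕1⊕0⊕0⊕1⊕1⊕0⊕0⊕0⊕1⊕1⊕1 = 0
s4 (pos 4,5,6,7,12,13,14,15,20,21,22,23,28,29,30,31): 1⊕0⊕0⊕0⊕0⊕1⊕0⊕0⊕1⊕1⊕0⊕0⊕1⊕1⊕1⊕1 = 0
s8 (pos 8,9,10,11,12,13,14,15,24,25,26,27,28,29,30,31): 0⊕1⊕1⊕1⊕0⊕1⊕0⊕0⊕1⊕1⊕0⊕1⊕1⊕1⊕1⊕1 = 1
s16 (pos 16,17,18,19,20,21,22,23,24,25,26,27,28,29,30,31): 0⊕0⊕1⊕1⊕1⊕1⊕0⊕0⊕1⊕1⊕0⊕1⊕1⊕1⊕1⊕1 = 1
Syndrome s16…s1 = 11000 → error at position 24.

11000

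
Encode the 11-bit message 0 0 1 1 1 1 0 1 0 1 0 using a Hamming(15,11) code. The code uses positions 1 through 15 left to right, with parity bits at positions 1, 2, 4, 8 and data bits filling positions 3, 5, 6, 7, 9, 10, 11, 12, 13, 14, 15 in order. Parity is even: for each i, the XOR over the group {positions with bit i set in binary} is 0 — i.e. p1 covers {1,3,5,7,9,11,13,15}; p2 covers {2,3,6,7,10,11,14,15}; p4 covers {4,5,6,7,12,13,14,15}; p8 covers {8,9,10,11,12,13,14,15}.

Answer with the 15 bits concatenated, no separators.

000001101101010

Place data at non-parity positions: p1 p2 0 p4 0 1 1 p8 1 1 0 1 0 1 0
p1 (pos 1,3,5,7,9,11,13,15): XOR of data positions = 0⊕0⊕1⊕1⊕0⊕0⊕0 = 0
p2 (pos 2,3,6,7,10,11,14,15): XOR of data positions = 0⊕1⊕1⊕1⊕0⊕1⊕0 = 0
p4 (pos 4,5,6,7,12,13,14,15): XOR of data positions = 0⊕1⊕1⊕1⊕0⊕1⊕0 = 0
p8 (pos 8,9,10,11,12,13,14,15): XOR of data positions = 1⊕1⊕0⊕1⊕0⊕1⊕0 = 0
Codeword: 000001101101010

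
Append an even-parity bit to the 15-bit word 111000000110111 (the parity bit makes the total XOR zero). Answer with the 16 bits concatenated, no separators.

1110000001101110

XOR of the 15 data bits: 1⊕1⊕1⊕0⊕0⊕0⊕0⊕0⊕0⊕1⊕1⊕0⊕1⊕1⊕1 = 0
Parity bit = 0 (so all 16 bits XOR to 0).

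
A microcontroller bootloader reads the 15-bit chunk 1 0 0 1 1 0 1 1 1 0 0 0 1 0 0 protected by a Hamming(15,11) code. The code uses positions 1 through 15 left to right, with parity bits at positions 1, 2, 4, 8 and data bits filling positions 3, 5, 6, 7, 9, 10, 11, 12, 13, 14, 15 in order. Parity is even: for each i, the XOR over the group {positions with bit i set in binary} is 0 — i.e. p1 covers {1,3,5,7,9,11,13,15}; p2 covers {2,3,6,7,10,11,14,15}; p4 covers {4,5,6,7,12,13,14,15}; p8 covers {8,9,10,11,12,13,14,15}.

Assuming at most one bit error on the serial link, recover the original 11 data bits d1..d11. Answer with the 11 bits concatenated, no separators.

01011010100

s1 (pos 1,3,5,7,9,11,13,15): 1⊕0⊕1⊕1⊕1⊕0⊕1⊕0 = 1
s2 (pos 2,3,6,7,10,11,14,15): 0⊕0⊕0⊕1⊕0⊕0⊕0⊕0 = 1
s4 (pos 4,5,6,7,12,13,14,15): 1⊕1⊕0⊕1⊕0⊕1⊕0⊕0 = 0
s8 (pos 8,9,10,11,12,13,14,15): 1⊕1⊕0⊕0⊕0⊕1⊕0⊕0 = 1
Syndrome s8…s1 = 1011 → error at position 11.
Flip position 11: 100110111000100 → 100110111010100
Read data bits from positions 3,5,6,7,9,10,11,12,13,14,15: 01011010100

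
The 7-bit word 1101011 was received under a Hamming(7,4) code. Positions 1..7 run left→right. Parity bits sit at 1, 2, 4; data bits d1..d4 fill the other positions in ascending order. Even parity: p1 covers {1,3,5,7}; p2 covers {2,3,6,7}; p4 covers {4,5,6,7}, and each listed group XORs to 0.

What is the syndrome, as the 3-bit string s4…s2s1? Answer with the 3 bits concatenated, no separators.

110

s1 (pos 1,3,5,7): 1⊕0⊕0⊕1 = 0
s2 (pos 2,3,6,7): 1⊕0⊕1⊕1 = 1
s4 (pos 4,5,6,7): 1⊕0⊕1⊕1 = 1
Syndrome s4…s1 = 110 → error at position 6.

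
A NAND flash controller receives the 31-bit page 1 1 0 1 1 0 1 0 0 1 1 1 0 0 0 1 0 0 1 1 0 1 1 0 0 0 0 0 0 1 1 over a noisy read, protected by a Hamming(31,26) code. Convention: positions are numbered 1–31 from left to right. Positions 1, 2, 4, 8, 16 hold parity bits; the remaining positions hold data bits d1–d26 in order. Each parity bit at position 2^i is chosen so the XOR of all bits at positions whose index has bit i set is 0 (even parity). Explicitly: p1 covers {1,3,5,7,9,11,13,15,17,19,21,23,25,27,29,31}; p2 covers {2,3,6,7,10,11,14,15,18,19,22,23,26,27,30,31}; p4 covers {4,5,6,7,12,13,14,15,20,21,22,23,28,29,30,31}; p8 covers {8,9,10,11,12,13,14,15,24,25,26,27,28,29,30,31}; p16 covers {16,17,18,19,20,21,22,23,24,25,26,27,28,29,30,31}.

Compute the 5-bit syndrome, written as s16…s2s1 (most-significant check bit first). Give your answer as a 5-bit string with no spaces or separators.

s1 (pos 1,3,5,7,9,11,13,15,17,19,21,23,25,27,29,31): 1⊕0⊕1⊕1⊕0⊕1⊕0⊕0⊕0⊕1⊕0⊕1⊕0⊕0⊕0⊕1 = 1
s2 (pos 2,3,6,7,10,11,14,15,18,19,22,23,26,27,30,31): 1⊕0⊕0⊕1⊕1⊕1⊕0⊕0⊕0⊕1⊕1⊕1⊕0⊕0⊕1⊕1 = 1
s4 (pos 4,5,6,7,12,13,14,15,20,21,22,23,28,29,30,31): 1⊕1⊕0⊕1⊕1⊕0⊕0⊕0⊕1⊕0⊕1⊕1⊕0⊕0⊕1⊕1 = 1
s8 (pos 8,9,10,11,12,13,14,15,24,25,26,27,28,29,30,31): 0⊕0⊕1⊕1⊕1⊕0⊕0⊕0⊕0⊕0⊕0⊕0⊕0⊕0⊕1⊕1 = 1
s16 (pos 16,17,18,19,20,21,22,23,24,25,26,27,28,29,30,31): 1⊕0⊕0⊕1⊕1⊕0⊕1⊕1⊕0⊕0⊕0⊕0⊕0⊕0⊕1⊕1 = 1
Syndrome s16…s1 = 11111 → error at position 31.

11111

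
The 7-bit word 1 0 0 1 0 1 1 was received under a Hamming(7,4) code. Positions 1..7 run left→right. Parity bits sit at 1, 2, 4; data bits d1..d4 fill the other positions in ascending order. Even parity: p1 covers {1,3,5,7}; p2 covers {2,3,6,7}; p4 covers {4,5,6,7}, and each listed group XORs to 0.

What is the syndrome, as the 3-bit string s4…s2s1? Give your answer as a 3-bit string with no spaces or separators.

s1 (pos 1,3,5,7): 1⊕0⊕0⊕1 = 0
s2 (pos 2,3,6,7): 0⊕0⊕1⊕1 = 0
s4 (pos 4,5,6,7): 1⊕0⊕1⊕1 = 1
Syndrome s4…s1 = 100 → error at position 4.

100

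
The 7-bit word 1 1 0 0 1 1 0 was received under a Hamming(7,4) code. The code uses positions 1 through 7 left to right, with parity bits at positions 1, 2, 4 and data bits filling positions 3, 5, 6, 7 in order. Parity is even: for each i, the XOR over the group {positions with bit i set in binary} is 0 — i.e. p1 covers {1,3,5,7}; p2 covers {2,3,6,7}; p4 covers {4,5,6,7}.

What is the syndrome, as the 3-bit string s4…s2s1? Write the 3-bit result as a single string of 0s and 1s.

s1 (pos 1,3,5,7): 1⊕0⊕1⊕0 = 0
s2 (pos 2,3,6,7): 1⊕0⊕1⊕0 = 0
s4 (pos 4,5,6,7): 0⊕1⊕1⊕0 = 0
Syndrome s4…s1 = 000 → no error.

000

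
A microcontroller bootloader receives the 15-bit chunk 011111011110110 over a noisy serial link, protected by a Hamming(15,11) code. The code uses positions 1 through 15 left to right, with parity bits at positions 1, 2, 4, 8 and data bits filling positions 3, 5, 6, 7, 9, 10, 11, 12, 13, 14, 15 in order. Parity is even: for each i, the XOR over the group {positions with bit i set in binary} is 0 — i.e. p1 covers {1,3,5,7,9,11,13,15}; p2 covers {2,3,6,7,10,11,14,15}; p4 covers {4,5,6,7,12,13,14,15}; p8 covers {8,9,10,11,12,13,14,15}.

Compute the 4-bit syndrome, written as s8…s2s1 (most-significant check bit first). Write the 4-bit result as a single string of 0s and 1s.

0101

s1 (pos 1,3,5,7,9,11,13,15): 0⊕1⊕1⊕0⊕1⊕1⊕1⊕0 = 1
s2 (pos 2,3,6,7,10,11,14,15): 1⊕1⊕1⊕0⊕1⊕1⊕1⊕0 = 0
s4 (pos 4,5,6,7,12,13,14,15): 1⊕1⊕1⊕0⊕0⊕1⊕1⊕0 = 1
s8 (pos 8,9,10,11,12,13,14,15): 1⊕1⊕1⊕1⊕0⊕1⊕1⊕0 = 0
Syndrome s8…s1 = 0101 → error at position 5.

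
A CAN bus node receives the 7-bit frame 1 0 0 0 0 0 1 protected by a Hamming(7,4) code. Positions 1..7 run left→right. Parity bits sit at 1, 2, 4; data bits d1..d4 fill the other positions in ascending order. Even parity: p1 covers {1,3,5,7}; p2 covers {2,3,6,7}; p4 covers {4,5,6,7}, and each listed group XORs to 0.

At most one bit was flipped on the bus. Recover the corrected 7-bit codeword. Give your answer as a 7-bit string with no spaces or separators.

1000011

s1 (pos 1,3,5,7): 1⊕0⊕0⊕1 = 0
s2 (pos 2,3,6,7): 0⊕0⊕0⊕1 = 1
s4 (pos 4,5,6,7): 0⊕0⊕0⊕1 = 1
Syndrome s4…s1 = 110 → error at position 6.
Flip position 6: 1000001 → 1000011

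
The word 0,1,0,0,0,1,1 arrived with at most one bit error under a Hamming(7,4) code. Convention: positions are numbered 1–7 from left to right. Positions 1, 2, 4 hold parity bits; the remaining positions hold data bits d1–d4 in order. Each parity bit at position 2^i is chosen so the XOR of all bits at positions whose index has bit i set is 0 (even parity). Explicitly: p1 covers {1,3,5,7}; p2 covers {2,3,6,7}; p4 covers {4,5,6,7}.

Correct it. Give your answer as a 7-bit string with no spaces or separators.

s1 (pos 1,3,5,7): 0⊕0⊕0⊕1 = 1
s2 (pos 2,3,6,7): 1⊕0⊕1⊕1 = 1
s4 (pos 4,5,6,7): 0⊕0⊕1⊕1 = 0
Syndrome s4…s1 = 011 → error at position 3.
Flip position 3: 0100011 → 0110011

0110011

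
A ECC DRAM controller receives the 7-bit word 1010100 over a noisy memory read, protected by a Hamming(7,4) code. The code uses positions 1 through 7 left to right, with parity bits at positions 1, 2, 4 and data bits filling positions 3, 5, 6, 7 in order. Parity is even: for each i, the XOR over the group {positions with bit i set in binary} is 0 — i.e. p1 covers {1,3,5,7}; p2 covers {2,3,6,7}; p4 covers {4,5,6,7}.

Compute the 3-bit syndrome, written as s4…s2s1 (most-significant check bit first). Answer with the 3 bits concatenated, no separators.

111

s1 (pos 1,3,5,7): 1⊕1⊕1⊕0 = 1
s2 (pos 2,3,6,7): 0⊕1⊕0⊕0 = 1
s4 (pos 4,5,6,7): 0⊕1⊕0⊕0 = 1
Syndrome s4…s1 = 111 → error at position 7.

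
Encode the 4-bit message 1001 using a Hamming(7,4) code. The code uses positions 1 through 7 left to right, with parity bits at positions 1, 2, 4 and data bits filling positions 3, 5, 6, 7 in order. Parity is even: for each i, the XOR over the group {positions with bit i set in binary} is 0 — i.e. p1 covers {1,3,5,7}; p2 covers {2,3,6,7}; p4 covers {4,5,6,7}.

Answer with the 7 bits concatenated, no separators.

0011001

Place data at non-parity positions: p1 p2 1 p4 0 0 1
p1 (pos 1,3,5,7): XOR of data positions = 1⊕0⊕1 = 0
p2 (pos 2,3,6,7): XOR of data positions = 1⊕0⊕1 = 0
p4 (pos 4,5,6,7): XOR of data positions = 0⊕0⊕1 = 1
Codeword: 0011001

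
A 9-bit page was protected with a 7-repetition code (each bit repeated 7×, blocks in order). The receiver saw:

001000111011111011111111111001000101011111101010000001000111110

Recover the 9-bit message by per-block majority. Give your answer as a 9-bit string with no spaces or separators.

011101001

Block 1 (0010001): 2 ones → 0
Block 2 (1101111): 6 ones → 1
Block 3 (1011111): 6 ones → 1
Block 4 (1111110): 6 ones → 1
Block 5 (0100010): 2 ones → 0
Block 6 (1011111): 6 ones → 1
Block 7 (1010100): 3 ones → 0
Block 8 (0000100): 1 one → 0
Block 9 (0111110): 5 ones → 1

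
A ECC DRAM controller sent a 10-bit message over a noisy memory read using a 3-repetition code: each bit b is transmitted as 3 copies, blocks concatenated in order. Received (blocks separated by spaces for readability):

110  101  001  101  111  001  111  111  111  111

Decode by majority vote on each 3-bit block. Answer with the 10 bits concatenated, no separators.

Block 1 (110): 2 ones → 1
Block 2 (101): 2 ones → 1
Block 3 (001): 1 one → 0
Block 4 (101): 2 ones → 1
Block 5 (111): 3 ones → 1
Block 6 (001): 1 one → 0
Block 7 (111): 3 ones → 1
Block 8 (111): 3 ones → 1
Block 9 (111): 3 ones → 1
Block 10 (111): 3 ones → 1

1101101111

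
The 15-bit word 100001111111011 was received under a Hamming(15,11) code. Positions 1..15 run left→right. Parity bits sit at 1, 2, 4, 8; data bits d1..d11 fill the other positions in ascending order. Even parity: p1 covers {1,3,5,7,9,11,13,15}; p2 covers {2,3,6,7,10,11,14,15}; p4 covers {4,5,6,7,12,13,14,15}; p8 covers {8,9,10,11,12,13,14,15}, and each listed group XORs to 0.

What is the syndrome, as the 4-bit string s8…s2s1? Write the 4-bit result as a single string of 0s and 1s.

1101

s1 (pos 1,3,5,7,9,11,13,15): 1⊕0⊕0⊕1⊕1⊕1⊕0⊕1 = 1
s2 (pos 2,3,6,7,10,11,14,15): 0⊕0⊕1⊕1⊕1⊕1⊕1⊕1 = 0
s4 (pos 4,5,6,7,12,13,14,15): 0⊕0⊕1⊕1⊕1⊕0⊕1⊕1 = 1
s8 (pos 8,9,10,11,12,13,14,15): 1⊕1⊕1⊕1⊕1⊕0⊕1⊕1 = 1
Syndrome s8…s1 = 1101 → error at position 13.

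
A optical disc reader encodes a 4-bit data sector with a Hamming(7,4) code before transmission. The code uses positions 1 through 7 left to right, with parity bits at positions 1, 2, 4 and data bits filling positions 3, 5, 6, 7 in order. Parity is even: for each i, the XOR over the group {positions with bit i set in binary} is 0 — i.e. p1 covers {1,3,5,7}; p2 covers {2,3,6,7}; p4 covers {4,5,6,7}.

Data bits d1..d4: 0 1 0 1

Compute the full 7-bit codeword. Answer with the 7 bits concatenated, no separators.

Place data at non-parity positions: p1 p2 0 p4 1 0 1
p1 (pos 1,3,5,7): XOR of data positions = 0⊕1⊕1 = 0
p2 (pos 2,3,6,7): XOR of data positions = 0⊕0⊕1 = 1
p4 (pos 4,5,6,7): XOR of data positions = 1⊕0⊕1 = 0
Codeword: 0100101

0100101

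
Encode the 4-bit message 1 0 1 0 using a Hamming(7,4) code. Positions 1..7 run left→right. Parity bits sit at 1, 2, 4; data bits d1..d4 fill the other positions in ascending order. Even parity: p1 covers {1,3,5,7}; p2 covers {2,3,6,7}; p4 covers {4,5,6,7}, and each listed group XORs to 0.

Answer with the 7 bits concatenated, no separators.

Place data at non-parity positions: p1 p2 1 p4 0 1 0
p1 (pos 1,3,5,7): XOR of data positions = 1⊕0⊕0 = 1
p2 (pos 2,3,6,7): XOR of data positions = 1⊕1⊕0 = 0
p4 (pos 4,5,6,7): XOR of data positions = 0⊕1⊕0 = 1
Codeword: 1011010

1011010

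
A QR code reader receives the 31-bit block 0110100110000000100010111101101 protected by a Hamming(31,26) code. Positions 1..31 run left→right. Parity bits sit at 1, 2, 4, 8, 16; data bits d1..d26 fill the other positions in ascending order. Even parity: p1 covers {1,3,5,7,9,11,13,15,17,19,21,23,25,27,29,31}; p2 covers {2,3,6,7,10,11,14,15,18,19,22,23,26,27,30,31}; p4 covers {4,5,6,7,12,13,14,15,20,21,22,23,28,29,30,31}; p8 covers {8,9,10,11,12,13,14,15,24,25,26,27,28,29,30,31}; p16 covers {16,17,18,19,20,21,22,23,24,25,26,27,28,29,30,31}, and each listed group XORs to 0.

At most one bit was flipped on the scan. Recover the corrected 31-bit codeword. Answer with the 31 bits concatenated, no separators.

0110100110000000101010111101101

s1 (pos 1,3,5,7,9,11,13,15,17,19,21,23,25,27,29,31): 0⊕1⊕1⊕0⊕1⊕0⊕0⊕0⊕1⊕0⊕1⊕1⊕1⊕0⊕1⊕1 = 1
s2 (pos 2,3,6,7,10,11,14,15,18,19,22,23,26,27,30,31): 1⊕1⊕0⊕0⊕0⊕0⊕0⊕0⊕0⊕0⊕0⊕1⊕1⊕0⊕0⊕1 = 1
s4 (pos 4,5,6,7,12,13,14,15,20,21,22,23,28,29,30,31): 0⊕1⊕0⊕0⊕0⊕0⊕0⊕0⊕0⊕1⊕0⊕1⊕1⊕1⊕0⊕1 = 0
s8 (pos 8,9,10,11,12,13,14,15,24,25,26,27,28,29,30,31): 1⊕1⊕0⊕0⊕0⊕0⊕0⊕0⊕1⊕1⊕1⊕0⊕1⊕1⊕0⊕1 = 0
s16 (pos 16,17,18,19,20,21,22,23,24,25,26,27,28,29,30,31): 0⊕1⊕0⊕0⊕0⊕1⊕0⊕1⊕1⊕1⊕1⊕0⊕1⊕1⊕0⊕1 = 1
Syndrome s16…s1 = 10011 → error at position 19.
Flip position 19: 0110100110000000100010111101101 → 0110100110000000101010111101101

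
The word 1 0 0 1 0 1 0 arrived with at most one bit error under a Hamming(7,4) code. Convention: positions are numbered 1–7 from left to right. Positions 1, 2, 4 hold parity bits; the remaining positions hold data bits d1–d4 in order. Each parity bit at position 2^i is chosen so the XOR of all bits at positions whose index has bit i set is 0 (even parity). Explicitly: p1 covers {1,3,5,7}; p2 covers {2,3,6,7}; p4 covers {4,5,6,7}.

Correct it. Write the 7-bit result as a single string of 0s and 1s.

1011010

s1 (pos 1,3,5,7): 1⊕0⊕0⊕0 = 1
s2 (pos 2,3,6,7): 0⊕0⊕1⊕0 = 1
s4 (pos 4,5,6,7): 1⊕0⊕1⊕0 = 0
Syndrome s4…s1 = 011 → error at position 3.
Flip position 3: 1001010 → 1011010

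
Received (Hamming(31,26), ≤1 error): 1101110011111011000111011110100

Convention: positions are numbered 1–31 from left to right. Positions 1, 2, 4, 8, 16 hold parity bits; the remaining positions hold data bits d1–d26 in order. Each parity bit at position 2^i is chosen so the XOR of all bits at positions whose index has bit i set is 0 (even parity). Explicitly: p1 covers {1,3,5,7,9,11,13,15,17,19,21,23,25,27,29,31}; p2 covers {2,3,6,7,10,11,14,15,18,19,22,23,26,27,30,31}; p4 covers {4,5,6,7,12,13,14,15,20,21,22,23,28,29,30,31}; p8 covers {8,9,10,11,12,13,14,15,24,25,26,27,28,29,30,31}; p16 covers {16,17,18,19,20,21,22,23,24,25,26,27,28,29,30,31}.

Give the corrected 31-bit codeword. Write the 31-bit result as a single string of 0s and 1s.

s1 (pos 1,3,5,7,9,11,13,15,17,19,21,23,25,27,29,31): 1⊕0⊕1⊕0⊕1⊕1⊕1⊕1⊕0⊕0⊕1⊕0⊕1⊕1⊕1⊕0 = 0
s2 (pos 2,3,6,7,10,11,14,15,18,19,22,23,26,27,30,31): 1⊕0⊕1⊕0⊕1⊕1⊕0⊕1⊕0⊕0⊕1⊕0⊕1⊕1⊕0⊕0 = 0
s4 (pos 4,5,6,7,12,13,14,15,20,21,22,23,28,29,30,31): 1⊕1⊕1⊕0⊕1⊕1⊕0⊕1⊕1⊕1⊕1⊕0⊕0⊕1⊕0⊕0 = 0
s8 (pos 8,9,10,11,12,13,14,15,24,25,26,27,28,29,30,31): 0⊕1⊕1⊕1⊕1⊕1⊕0⊕1⊕1⊕1⊕1⊕1⊕0⊕1⊕0⊕0 = 1
s16 (pos 16,17,18,19,20,21,22,23,24,25,26,27,28,29,30,31): 1⊕0⊕0⊕0⊕1⊕1⊕1⊕0⊕1⊕1⊕1⊕1⊕0⊕1⊕0⊕0 = 1
Syndrome s16…s1 = 11000 → error at position 24.
Flip position 24: 1101110011111011000111011110100 → 1101110011111011000111001110100

1101110011111011000111001110100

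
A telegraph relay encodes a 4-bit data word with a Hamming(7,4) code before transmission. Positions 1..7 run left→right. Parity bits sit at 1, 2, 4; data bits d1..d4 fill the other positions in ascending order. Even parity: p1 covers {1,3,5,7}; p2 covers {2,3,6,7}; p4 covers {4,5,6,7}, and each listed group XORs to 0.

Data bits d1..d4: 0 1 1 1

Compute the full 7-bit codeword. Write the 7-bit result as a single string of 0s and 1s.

Place data at non-parity positions: p1 p2 0 p4 1 1 1
p1 (pos 1,3,5,7): XOR of data positions = 0⊕1⊕1 = 0
p2 (pos 2,3,6,7): XOR of data positions = 0⊕1⊕1 = 0
p4 (pos 4,5,6,7): XOR of data positions = 1⊕1⊕1 = 1
Codeword: 0001111

0001111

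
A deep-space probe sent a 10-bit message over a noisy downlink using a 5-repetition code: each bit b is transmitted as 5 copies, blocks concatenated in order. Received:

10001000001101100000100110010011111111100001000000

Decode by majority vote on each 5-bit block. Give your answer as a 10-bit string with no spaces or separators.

Block 1 (10001): 2 ones → 0
Block 2 (00000): 0 ones → 0
Block 3 (11011): 4 ones → 1
Block 4 (00000): 0 ones → 0
Block 5 (10011): 3 ones → 1
Block 6 (00100): 1 one → 0
Block 7 (11111): 5 ones → 1
Block 8 (11110): 4 ones → 1
Block 9 (00010): 1 one → 0
Block 10 (00000): 0 ones → 0

0010101100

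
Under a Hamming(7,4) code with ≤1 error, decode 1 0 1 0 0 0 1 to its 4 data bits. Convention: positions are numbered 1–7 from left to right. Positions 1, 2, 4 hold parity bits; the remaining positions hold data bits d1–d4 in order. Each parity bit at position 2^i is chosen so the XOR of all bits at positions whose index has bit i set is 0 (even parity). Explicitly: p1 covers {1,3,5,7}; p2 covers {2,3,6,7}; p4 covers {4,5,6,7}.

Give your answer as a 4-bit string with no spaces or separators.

1101

s1 (pos 1,3,5,7): 1⊕1⊕0⊕1 = 1
s2 (pos 2,3,6,7): 0⊕1⊕0⊕1 = 0
s4 (pos 4,5,6,7): 0⊕0⊕0⊕1 = 1
Syndrome s4…s1 = 101 → error at position 5.
Flip position 5: 1010001 → 1010101
Read data bits from positions 3,5,6,7: 1101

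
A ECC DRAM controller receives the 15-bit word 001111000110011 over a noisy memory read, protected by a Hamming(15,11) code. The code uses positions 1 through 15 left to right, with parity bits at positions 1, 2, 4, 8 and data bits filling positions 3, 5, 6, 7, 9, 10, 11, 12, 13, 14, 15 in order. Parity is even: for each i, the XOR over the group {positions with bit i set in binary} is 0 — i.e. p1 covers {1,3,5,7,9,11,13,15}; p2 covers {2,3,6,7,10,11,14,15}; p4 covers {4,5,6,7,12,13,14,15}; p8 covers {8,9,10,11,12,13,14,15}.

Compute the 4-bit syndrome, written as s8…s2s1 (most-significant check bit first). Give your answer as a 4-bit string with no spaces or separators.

s1 (pos 1,3,5,7,9,11,13,15): 0⊕1⊕1⊕0⊕0⊕1⊕0⊕1 = 0
s2 (pos 2,3,6,7,10,11,14,15): 0⊕1⊕1⊕0⊕1⊕1⊕1⊕1 = 0
s4 (pos 4,5,6,7,12,13,14,15): 1⊕1⊕1⊕0⊕0⊕0⊕1⊕1 = 1
s8 (pos 8,9,10,11,12,13,14,15): 0⊕0⊕1⊕1⊕0⊕0⊕1⊕1 = 0
Syndrome s8…s1 = 0100 → error at position 4.

0100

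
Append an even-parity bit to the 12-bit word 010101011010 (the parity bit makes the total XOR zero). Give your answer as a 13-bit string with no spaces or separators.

0101010110100

XOR of the 12 data bits: 0⊕1⊕0⊕1⊕0⊕1⊕0⊕1⊕1⊕0⊕1⊕0 = 0
Parity bit = 0 (so all 13 bits XOR to 0).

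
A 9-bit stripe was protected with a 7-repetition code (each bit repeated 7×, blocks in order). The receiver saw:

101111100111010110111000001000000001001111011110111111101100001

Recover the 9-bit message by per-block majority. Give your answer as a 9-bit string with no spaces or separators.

111001110

Block 1 (1011111): 6 ones → 1
Block 2 (0011101): 4 ones → 1
Block 3 (0110111): 5 ones → 1
Block 4 (0000010): 1 one → 0
Block 5 (0000000): 0 ones → 0
Block 6 (1001111): 5 ones → 1
Block 7 (0111101): 5 ones → 1
Block 8 (1111110): 6 ones → 1
Block 9 (1100001): 3 ones → 0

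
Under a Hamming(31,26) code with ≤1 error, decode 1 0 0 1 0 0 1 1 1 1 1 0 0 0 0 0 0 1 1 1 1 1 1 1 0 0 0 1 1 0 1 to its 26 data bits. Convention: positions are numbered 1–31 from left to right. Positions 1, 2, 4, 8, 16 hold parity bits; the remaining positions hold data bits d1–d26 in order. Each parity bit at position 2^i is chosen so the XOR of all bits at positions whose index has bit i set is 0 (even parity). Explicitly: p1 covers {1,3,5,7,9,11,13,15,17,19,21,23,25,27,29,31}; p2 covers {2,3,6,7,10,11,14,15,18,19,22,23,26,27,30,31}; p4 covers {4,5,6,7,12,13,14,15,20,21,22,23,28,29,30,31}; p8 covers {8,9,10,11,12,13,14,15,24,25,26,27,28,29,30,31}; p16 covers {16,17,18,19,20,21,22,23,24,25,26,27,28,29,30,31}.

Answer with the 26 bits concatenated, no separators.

s1 (pos 1,3,5,7,9,11,13,15,17,19,21,23,25,27,29,31): 1⊕0⊕0⊕1⊕1⊕1⊕0⊕0⊕0⊕1⊕1⊕1⊕0⊕0⊕1⊕1 = 1
s2 (pos 2,3,6,7,10,11,14,15,18,19,22,23,26,27,30,31): 0⊕0⊕0⊕1⊕1⊕1⊕0⊕0⊕1⊕1⊕1⊕1⊕0⊕0⊕0⊕1 = 0
s4 (pos 4,5,6,7,12,13,14,15,20,21,22,23,28,29,30,31): 1⊕0⊕0⊕1⊕0⊕0⊕0⊕0⊕1⊕1⊕1⊕1⊕1⊕1⊕0⊕1 = 1
s8 (pos 8,9,10,11,12,13,14,15,24,25,26,27,28,29,30,31): 1⊕1⊕1⊕1⊕0⊕0⊕0⊕0⊕1⊕0⊕0⊕0⊕1⊕1⊕0⊕1 = 0
s16 (pos 16,17,18,19,20,21,22,23,24,25,26,27,28,29,30,31): 0⊕0⊕1⊕1⊕1⊕1⊕1⊕1⊕1⊕0⊕0⊕0⊕1⊕1⊕0⊕1 = 0
Syndrome s16…s1 = 00101 → error at position 5.
Flip position 5: 1001001111100000011111110001101 → 1001101111100000011111110001101
Read data bits from positions 3,5,6,7,9,10,11,12,13,14,15,17,18,19,20,21,22,23,24,25,26,27,28,29,30,31: 01011110000011111110001101

01011110000011111110001101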